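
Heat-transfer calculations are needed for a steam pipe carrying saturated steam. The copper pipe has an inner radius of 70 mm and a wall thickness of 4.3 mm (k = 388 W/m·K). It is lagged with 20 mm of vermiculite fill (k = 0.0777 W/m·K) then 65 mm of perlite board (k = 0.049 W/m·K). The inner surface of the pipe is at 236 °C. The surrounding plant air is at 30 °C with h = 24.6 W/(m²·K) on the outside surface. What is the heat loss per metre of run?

q′ ≈ 92.3 W/m

Treating each annulus and film as a series resistance:
R_copper pipe wall = ln(74.3/70)/(2π×388×1) = 2.445×10^-5 K/W
R_vermiculite fill = ln(94.3/74.3)/(2π×0.0777×1) = 0.4883 K/W
R_perlite board = ln(159.3/94.3)/(2π×0.049×1) = 1.703 K/W
R_outer film = 1/(h_o·2πr_oL) = 1/(24.6×2π×0.1593×1) = 0.04061 K/W
R_total = 2.232 K/W
Q = ΔT/R_total = 206/2.232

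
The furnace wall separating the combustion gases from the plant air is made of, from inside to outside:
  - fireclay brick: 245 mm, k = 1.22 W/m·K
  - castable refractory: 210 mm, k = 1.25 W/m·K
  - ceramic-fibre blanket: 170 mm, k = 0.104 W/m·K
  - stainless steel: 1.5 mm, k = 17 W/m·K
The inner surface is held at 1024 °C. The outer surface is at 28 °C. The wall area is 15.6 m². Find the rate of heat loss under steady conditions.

Q ≈ 7760 W

Thermal resistances in series:
R_fireclay brick = L/(kA) = 0.245/(1.22×15.6) = 0.01287 K/W
R_castable refractory = L/(kA) = 0.21/(1.25×15.6) = 0.01077 K/W
R_ceramic-fibre blanket = L/(kA) = 0.17/(0.104×15.6) = 0.1048 K/W
R_stainless steel = L/(kA) = 0.0015/(17×15.6) = 5.656×10^-6 K/W
R_total = 0.1284 K/W
Q = ΔT / R_total = 996 / 0.1284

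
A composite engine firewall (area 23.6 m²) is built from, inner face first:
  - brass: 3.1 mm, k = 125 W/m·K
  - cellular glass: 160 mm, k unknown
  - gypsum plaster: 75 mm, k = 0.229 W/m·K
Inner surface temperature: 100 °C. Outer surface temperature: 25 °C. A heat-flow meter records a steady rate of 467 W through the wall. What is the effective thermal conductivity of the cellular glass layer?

Using the resistance-network approach (series):
R_brass = L/(kA) = 0.0031/(125×23.6) = 1.051×10^-6 K/W
R_gypsum plaster = L/(kA) = 0.075/(0.229×23.6) = 0.01388 K/W
Sum of known resistances R_other = 0.01388 K/W
Total R = ΔT/Q = 75/467 = 0.1606 K/W
R_cellular glass = R_total − R_other = 0.1467 K/W
k = L/(R·A) = 0.16/(0.1467×23.6)

k ≈ 0.0462 W/(m·K)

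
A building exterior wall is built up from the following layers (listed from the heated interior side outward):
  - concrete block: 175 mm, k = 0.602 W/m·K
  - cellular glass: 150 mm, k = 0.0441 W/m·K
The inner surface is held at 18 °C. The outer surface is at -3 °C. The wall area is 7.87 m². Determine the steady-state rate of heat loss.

Treating each layer as a thermal resistance in series:
R_concrete block = L/(kA) = 0.175/(0.602×7.87) = 0.03694 K/W
R_cellular glass = L/(kA) = 0.15/(0.0441×7.87) = 0.4322 K/W
R_total = 0.4691 K/W
Q = ΔT / R_total = 21 / 0.4691

Q ≈ 44.8 W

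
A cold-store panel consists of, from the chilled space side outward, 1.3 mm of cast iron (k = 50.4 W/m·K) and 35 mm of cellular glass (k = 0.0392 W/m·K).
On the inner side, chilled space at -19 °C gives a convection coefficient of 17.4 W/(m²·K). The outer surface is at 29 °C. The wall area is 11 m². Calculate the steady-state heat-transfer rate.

Q ≈ 556 W

Thermal resistances in series:
R_inner film = 1/(h_i·A) = 1/(17.4×11) = 0.005225 K/W
R_cast iron = L/(kA) = 0.0013/(50.4×11) = 2.345×10^-6 K/W
R_cellular glass = L/(kA) = 0.035/(0.0392×11) = 0.08117 K/W
R_total = 0.0864 K/W
Q = ΔT / R_total = 48 / 0.0864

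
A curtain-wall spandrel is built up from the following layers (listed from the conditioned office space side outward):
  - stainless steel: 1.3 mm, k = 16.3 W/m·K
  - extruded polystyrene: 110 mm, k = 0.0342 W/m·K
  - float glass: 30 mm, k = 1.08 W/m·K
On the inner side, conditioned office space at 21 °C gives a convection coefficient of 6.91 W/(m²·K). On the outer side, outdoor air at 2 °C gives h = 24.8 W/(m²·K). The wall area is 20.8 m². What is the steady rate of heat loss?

Using the resistance-network approach (series):
R_inner film = 1/(h_i·A) = 1/(6.91×20.8) = 0.006958 K/W
R_stainless steel = L/(kA) = 0.0013/(16.3×20.8) = 3.834×10^-6 K/W
R_extruded polystyrene = L/(kA) = 0.11/(0.0342×20.8) = 0.1546 K/W
R_float glass = L/(kA) = 0.03/(1.08×20.8) = 0.001335 K/W
R_outer film = 1/(h_o·A) = 1/(24.8×20.8) = 0.001939 K/W
R_total = 0.1649 K/W
Q = ΔT / R_total = 19 / 0.1649

Q ≈ 115 W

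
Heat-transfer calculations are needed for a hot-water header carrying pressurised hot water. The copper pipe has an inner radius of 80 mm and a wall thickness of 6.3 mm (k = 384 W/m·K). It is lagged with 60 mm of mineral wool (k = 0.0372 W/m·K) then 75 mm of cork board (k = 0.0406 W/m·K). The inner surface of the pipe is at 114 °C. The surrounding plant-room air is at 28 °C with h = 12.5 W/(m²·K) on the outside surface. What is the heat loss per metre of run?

Per-layer cylindrical resistances, series-summed:
R_copper pipe wall = ln(86.3/80)/(2π×384×1) = 3.142×10^-5 K/W
R_mineral wool = ln(146.3/86.3)/(2π×0.0372×1) = 2.258 K/W
R_cork board = ln(221.3/146.3)/(2π×0.0406×1) = 1.622 K/W
R_outer film = 1/(h_o·2πr_oL) = 1/(12.5×2π×0.2213×1) = 0.05753 K/W
R_total = 3.938 K/W
Q = ΔT/R_total = 86/3.938

q′ ≈ 21.8 W/m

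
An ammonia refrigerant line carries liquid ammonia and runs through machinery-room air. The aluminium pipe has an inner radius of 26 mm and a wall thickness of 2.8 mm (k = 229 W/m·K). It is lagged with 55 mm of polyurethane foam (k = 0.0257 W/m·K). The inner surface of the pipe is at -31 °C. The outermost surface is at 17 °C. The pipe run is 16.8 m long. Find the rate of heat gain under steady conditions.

Per-layer cylindrical resistances, series-summed:
R_aluminium pipe wall = ln(28.8/26)/(2π×229×16.8) = 4.231×10^-6 K/W
R_polyurethane foam = ln(83.8/28.8)/(2π×0.0257×16.8) = 0.3937 K/W
R_total = 0.3937 K/W
Q = ΔT/R_total = 48/0.3937

Q ≈ 122 W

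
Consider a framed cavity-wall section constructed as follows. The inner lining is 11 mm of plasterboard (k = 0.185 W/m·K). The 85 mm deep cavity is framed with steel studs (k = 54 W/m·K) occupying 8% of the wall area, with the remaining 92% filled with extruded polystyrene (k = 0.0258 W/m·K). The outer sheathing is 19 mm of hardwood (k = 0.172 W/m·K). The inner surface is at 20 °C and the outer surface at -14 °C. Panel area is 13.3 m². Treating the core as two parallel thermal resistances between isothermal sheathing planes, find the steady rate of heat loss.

Sheathing layers in series; stud and cavity paths in parallel between them.
R_inner = 0.011/(0.185×13.3) = 0.004471 K/W
R_stud  = 0.085/(54×0.08×13.3) = 0.001479 K/W
R_cav   = 0.085/(0.0258×0.92×13.3) = 0.2693 K/W
1/R_core = 1/R_stud + 1/R_cav → R_core = 0.001471 K/W
R_outer = 0.019/(0.172×13.3) = 0.008306 K/W
R_total = 0.01425 K/W
Q = ΔT/R_total = 34/0.01425

Q ≈ 2390 W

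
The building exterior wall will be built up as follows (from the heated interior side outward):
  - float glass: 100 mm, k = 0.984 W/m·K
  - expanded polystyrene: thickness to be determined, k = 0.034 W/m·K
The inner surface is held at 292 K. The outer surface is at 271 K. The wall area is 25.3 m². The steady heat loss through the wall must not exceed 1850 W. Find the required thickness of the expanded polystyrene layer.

Treating each layer as a thermal resistance in series:
R_float glass = L/(kA) = 0.1/(0.984×25.3) = 0.004017 K/W
Sum of the known resistances R_other = 0.004017 K/W
Required total resistance R_tot = ΔT/Q_allow = 21/1850 = 0.01135 K/W
R_expanded polystyrene = R_tot − R_other = 0.007335 K/W
L = R·k·A = 0.007335×0.034×25.3

L ≈ 6.31 mm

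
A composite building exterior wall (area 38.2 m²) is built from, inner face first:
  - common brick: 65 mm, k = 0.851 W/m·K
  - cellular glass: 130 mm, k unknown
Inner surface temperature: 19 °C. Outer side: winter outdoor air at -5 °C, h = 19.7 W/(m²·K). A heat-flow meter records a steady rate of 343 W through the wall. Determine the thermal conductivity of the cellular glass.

k ≈ 0.0511 W/(m·K)

Series thermal resistances:
R_common brick = L/(kA) = 0.065/(0.851×38.2) = 0.001999 K/W
R_outer film = 1/(h_o·A) = 1/(19.7×38.2) = 0.001329 K/W
Sum of known resistances R_other = 0.003328 K/W
Total R = ΔT/Q = 24/343 = 0.06997 K/W
R_cellular glass = R_total − R_other = 0.06664 K/W
k = L/(R·A) = 0.13/(0.06664×38.2)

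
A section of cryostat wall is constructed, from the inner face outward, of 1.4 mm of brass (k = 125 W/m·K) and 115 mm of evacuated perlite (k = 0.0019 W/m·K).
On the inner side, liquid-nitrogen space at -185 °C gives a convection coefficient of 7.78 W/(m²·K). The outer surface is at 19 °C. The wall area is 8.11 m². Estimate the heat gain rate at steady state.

Model the wall as resistances in series:
R_inner film = 1/(h_i·A) = 1/(7.78×8.11) = 0.01585 K/W
R_brass = L/(kA) = 0.0014/(125×8.11) = 1.381×10^-6 K/W
R_evacuated perlite = L/(kA) = 0.115/(0.0019×8.11) = 7.463 K/W
R_total = 7.479 K/W
Q = ΔT / R_total = 204 / 7.479

Q ≈ 27.3 W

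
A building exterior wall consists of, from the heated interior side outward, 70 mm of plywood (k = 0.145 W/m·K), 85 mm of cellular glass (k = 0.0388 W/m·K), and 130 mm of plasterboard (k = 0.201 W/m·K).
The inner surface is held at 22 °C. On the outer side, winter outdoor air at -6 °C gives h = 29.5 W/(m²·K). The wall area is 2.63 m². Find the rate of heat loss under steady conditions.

Treating each layer as a thermal resistance in series:
R_plywood = L/(kA) = 0.07/(0.145×2.63) = 0.1836 K/W
R_cellular glass = L/(kA) = 0.085/(0.0388×2.63) = 0.833 K/W
R_plasterboard = L/(kA) = 0.13/(0.201×2.63) = 0.2459 K/W
R_outer film = 1/(h_o·A) = 1/(29.5×2.63) = 0.01289 K/W
R_total = 1.275 K/W
Q = ΔT / R_total = 28 / 1.275

Q ≈ 22 W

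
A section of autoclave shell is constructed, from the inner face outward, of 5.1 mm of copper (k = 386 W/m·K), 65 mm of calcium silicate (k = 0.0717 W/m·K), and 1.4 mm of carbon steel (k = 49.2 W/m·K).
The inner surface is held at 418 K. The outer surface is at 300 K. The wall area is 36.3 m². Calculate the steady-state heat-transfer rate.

Treating each layer as a thermal resistance in series:
R_copper = L/(kA) = 0.0051/(386×36.3) = 3.64×10^-7 K/W
R_calcium silicate = L/(kA) = 0.065/(0.0717×36.3) = 0.02497 K/W
R_carbon steel = L/(kA) = 0.0014/(49.2×36.3) = 7.839×10^-7 K/W
R_total = 0.02498 K/W
Q = ΔT / R_total = 118 / 0.02498

Q ≈ 4720 W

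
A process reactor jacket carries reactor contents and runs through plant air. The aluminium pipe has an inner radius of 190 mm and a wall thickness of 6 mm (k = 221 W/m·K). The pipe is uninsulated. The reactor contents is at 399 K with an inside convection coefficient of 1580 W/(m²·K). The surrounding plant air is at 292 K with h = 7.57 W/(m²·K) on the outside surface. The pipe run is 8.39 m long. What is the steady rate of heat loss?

For a radial system each layer contributes R = ln(r_out/r_in)/(2πkL); films add R = 1/(hA).
R_inner film = 1/(h_i·2πr₁L) = 1/(1580×2π×0.19×8.39) = 6.319×10^-5 K/W
R_aluminium pipe wall = ln(196/190)/(2π×221×8.39) = 2.669×10^-6 K/W
R_outer film = 1/(h_o·2πr_oL) = 1/(7.57×2π×0.196×8.39) = 0.01279 K/W
R_total = 0.01285 K/W
Q = ΔT/R_total = 107/0.01285

Q ≈ 8330 W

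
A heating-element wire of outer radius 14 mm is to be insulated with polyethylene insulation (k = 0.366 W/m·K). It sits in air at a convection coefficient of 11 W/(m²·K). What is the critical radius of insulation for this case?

For a cylinder r_cr = k/h = 0.366/11
r_cr = 33.3 mm; since the bare radius (14 mm) is below r_cr, adding a thin layer of insulation will *increase* heat loss.

r_cr ≈ 33.3 mm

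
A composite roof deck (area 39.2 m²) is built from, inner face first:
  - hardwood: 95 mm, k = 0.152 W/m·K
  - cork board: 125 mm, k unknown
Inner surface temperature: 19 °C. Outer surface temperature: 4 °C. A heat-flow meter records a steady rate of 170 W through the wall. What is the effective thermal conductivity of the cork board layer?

Model the wall as resistances in series:
R_hardwood = L/(kA) = 0.095/(0.152×39.2) = 0.01594 K/W
Sum of known resistances R_other = 0.01594 K/W
Total R = ΔT/Q = 15/170 = 0.08824 K/W
R_cork board = R_total − R_other = 0.07229 K/W
k = L/(R·A) = 0.125/(0.07229×39.2)

k ≈ 0.0441 W/(m·K)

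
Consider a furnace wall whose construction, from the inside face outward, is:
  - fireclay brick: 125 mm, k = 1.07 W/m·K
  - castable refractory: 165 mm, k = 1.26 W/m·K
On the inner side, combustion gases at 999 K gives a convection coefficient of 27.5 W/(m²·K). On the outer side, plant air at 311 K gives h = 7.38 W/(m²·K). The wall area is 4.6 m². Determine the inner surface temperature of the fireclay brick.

T ≈ 939 K

Treating each layer as a thermal resistance in series:
R_inner film = 1/(h_i·A) = 1/(27.5×4.6) = 0.007905 K/W
R_fireclay brick = L/(kA) = 0.125/(1.07×4.6) = 0.0254 K/W
R_castable refractory = L/(kA) = 0.165/(1.26×4.6) = 0.02847 K/W
R_outer film = 1/(h_o·A) = 1/(7.38×4.6) = 0.02946 K/W
R_total = 0.09123 K/W;  Q = ΔT/R_total = 688/0.09123 = 7542 W
T_interface = T_inner − Q·ΣR(inner→interface) = 999 − 7540×0.007905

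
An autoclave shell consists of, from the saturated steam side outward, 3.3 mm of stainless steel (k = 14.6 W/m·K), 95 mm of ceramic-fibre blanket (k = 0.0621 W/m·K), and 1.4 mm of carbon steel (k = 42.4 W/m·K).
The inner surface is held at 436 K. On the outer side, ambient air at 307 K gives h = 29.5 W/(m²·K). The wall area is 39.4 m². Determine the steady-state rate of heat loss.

Q ≈ 3250 W

Treating each layer as a thermal resistance in series:
R_stainless steel = L/(kA) = 0.0033/(14.6×39.4) = 5.737×10^-6 K/W
R_ceramic-fibre blanket = L/(kA) = 0.095/(0.0621×39.4) = 0.03883 K/W
R_carbon steel = L/(kA) = 0.0014/(42.4×39.4) = 8.38×10^-7 K/W
R_outer film = 1/(h_o·A) = 1/(29.5×39.4) = 8.604×10^-4 K/W
R_total = 0.03969 K/W
Q = ΔT / R_total = 129 / 0.03969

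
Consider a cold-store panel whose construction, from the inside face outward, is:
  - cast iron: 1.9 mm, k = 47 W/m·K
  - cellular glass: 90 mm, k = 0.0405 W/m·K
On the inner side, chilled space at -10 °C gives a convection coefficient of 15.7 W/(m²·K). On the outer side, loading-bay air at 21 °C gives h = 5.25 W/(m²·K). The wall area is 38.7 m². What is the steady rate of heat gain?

Q ≈ 484 W

Thermal resistances in series:
R_inner film = 1/(h_i·A) = 1/(15.7×38.7) = 0.001646 K/W
R_cast iron = L/(kA) = 0.0019/(47×38.7) = 1.045×10^-6 K/W
R_cellular glass = L/(kA) = 0.09/(0.0405×38.7) = 0.05742 K/W
R_outer film = 1/(h_o·A) = 1/(5.25×38.7) = 0.004922 K/W
R_total = 0.06399 K/W
Q = ΔT / R_total = 31 / 0.06399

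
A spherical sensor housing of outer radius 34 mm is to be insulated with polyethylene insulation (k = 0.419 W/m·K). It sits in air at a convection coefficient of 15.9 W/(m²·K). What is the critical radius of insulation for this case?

For a sphere r_cr = 2k/h = 2×0.419/15.9
r_cr = 52.7 mm; since the bare radius (34 mm) is below r_cr, adding a thin layer of insulation will *increase* heat loss.

r_cr ≈ 52.7 mm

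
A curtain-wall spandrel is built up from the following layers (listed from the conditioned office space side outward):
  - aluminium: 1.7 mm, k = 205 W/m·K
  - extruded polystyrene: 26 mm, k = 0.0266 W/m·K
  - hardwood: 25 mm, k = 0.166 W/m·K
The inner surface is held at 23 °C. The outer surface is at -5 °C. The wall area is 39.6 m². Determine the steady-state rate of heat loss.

Q ≈ 983 W

Thermal resistances in series:
R_aluminium = L/(kA) = 0.0017/(205×39.6) = 2.094×10^-7 K/W
R_extruded polystyrene = L/(kA) = 0.026/(0.0266×39.6) = 0.02468 K/W
R_hardwood = L/(kA) = 0.025/(0.166×39.6) = 0.003803 K/W
R_total = 0.02849 K/W
Q = ΔT / R_total = 28 / 0.02849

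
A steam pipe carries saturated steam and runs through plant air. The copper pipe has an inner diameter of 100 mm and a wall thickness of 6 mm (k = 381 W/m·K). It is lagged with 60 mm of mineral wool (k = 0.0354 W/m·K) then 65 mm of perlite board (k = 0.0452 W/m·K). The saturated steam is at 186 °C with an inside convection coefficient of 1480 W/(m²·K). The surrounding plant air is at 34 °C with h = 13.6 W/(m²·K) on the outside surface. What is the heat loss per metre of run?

Radial resistances (cylindrical: R_cond = ln(r_o/r_i)/(2πkL), R_conv = 1/(h·2πrL)):
R_inner film = 1/(h_i·2πr₁L) = 1/(1480×2π×0.05×1) = 0.002151 K/W
R_copper pipe wall = ln(56/50)/(2π×381×1) = 4.734×10^-5 K/W
R_mineral wool = ln(116/56)/(2π×0.0354×1) = 3.274 K/W
R_perlite board = ln(181/116)/(2π×0.0452×1) = 1.567 K/W
R_outer film = 1/(h_o·2πr_oL) = 1/(13.6×2π×0.181×1) = 0.06466 K/W
R_total = 4.908 K/W
Q = ΔT/R_total = 152/4.908

q′ ≈ 31 W/m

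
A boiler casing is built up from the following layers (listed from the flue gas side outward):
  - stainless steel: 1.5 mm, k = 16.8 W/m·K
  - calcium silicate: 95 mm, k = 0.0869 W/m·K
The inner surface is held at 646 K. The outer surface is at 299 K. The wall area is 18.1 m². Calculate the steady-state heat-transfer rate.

Q ≈ 5740 W

Using the resistance-network approach (series):
R_stainless steel = L/(kA) = 0.0015/(16.8×18.1) = 4.933×10^-6 K/W
R_calcium silicate = L/(kA) = 0.095/(0.0869×18.1) = 0.0604 K/W
R_total = 0.0604 K/W
Q = ΔT / R_total = 347 / 0.0604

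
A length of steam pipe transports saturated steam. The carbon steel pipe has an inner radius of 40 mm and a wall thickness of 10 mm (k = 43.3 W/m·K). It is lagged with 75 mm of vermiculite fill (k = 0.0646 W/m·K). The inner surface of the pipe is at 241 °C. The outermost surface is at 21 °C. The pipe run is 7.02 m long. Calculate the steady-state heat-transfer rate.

Per-layer cylindrical resistances, series-summed:
R_carbon steel pipe wall = ln(50/40)/(2π×43.3×7.02) = 1.168×10^-4 K/W
R_vermiculite fill = ln(125/50)/(2π×0.0646×7.02) = 0.3216 K/W
R_total = 0.3217 K/W
Q = ΔT/R_total = 220/0.3217

Q ≈ 684 W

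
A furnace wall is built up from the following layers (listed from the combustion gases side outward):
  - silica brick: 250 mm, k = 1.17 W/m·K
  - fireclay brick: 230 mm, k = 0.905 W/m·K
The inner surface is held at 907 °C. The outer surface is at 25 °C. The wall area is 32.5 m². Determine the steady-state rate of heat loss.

Treating each layer as a thermal resistance in series:
R_silica brick = L/(kA) = 0.25/(1.17×32.5) = 0.006575 K/W
R_fireclay brick = L/(kA) = 0.23/(0.905×32.5) = 0.00782 K/W
R_total = 0.01439 K/W
Q = ΔT / R_total = 882 / 0.01439

Q ≈ 61300 W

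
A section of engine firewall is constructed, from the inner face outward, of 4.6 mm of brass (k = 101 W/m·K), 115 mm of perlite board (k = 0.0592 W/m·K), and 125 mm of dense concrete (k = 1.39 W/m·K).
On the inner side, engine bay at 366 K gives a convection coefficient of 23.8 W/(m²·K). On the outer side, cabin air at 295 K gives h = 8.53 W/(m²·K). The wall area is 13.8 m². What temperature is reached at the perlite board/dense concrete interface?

Treating each layer as a thermal resistance in series:
R_inner film = 1/(h_i·A) = 1/(23.8×13.8) = 0.003045 K/W
R_brass = L/(kA) = 0.0046/(101×13.8) = 3.3×10^-6 K/W
R_perlite board = L/(kA) = 0.115/(0.0592×13.8) = 0.1408 K/W
R_dense concrete = L/(kA) = 0.125/(1.39×13.8) = 0.006517 K/W
R_outer film = 1/(h_o·A) = 1/(8.53×13.8) = 0.008495 K/W
R_total = 0.1588 K/W;  Q = ΔT/R_total = 71/0.1588 = 447 W
T_interface = T_inner − Q·ΣR(inner→interface) = 366 − 447×0.1438

T ≈ 302 K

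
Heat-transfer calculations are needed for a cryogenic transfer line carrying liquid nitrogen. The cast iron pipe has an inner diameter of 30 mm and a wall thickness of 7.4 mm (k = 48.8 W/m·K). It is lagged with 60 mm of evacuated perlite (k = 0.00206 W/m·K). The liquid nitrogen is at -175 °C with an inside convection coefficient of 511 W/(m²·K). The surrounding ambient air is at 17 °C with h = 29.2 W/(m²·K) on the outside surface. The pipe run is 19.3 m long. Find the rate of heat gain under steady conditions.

Q ≈ 36.8 W

Cylindrical conduction, so R = ln(r₂/r₁)/(2πkL) per layer, in series:
R_inner film = 1/(h_i·2πr₁L) = 1/(511×2π×0.015×19.3) = 0.001076 K/W
R_cast iron pipe wall = ln(22.4/15)/(2π×48.8×19.3) = 6.776×10^-5 K/W
R_evacuated perlite = ln(82.4/22.4)/(2π×0.00206×19.3) = 5.214 K/W
R_outer film = 1/(h_o·2πr_oL) = 1/(29.2×2π×0.0824×19.3) = 0.003427 K/W
R_total = 5.219 K/W
Q = ΔT/R_total = 192/5.219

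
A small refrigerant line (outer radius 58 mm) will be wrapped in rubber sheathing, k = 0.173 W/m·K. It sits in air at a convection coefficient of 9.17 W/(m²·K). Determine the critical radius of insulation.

r_cr ≈ 18.9 mm

For a cylinder r_cr = k/h = 0.173/9.17
r_cr = 18.9 mm; since the bare radius (58 mm) is above r_cr, any added insulation will reduce heat loss.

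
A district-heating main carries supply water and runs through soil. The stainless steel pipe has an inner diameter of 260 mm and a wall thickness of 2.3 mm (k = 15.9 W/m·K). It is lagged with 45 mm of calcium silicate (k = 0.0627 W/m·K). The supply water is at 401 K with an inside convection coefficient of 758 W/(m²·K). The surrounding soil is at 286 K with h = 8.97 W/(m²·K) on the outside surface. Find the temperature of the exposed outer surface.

Radial resistances (cylindrical: R_cond = ln(r_o/r_i)/(2πkL), R_conv = 1/(h·2πrL)):
R_inner film = 1/(h_i·2πr₁L) = 1/(758×2π×0.13×1) = 0.001615 K/W
R_stainless steel pipe wall = ln(132.3/130)/(2π×15.9×1) = 1.755×10^-4 K/W
R_calcium silicate = ln(177.3/132.3)/(2π×0.0627×1) = 0.7432 K/W
R_outer film = 1/(h_o·2πr_oL) = 1/(8.97×2π×0.1773×1) = 0.1001 K/W
R_total = 0.845 K/W
Q = ΔT/R_total = 115/0.845
Q = 136 W/m
T_interface = T_inner − Q·ΣR(inner→interface) = 401 − 136×0.7449

T ≈ 300 K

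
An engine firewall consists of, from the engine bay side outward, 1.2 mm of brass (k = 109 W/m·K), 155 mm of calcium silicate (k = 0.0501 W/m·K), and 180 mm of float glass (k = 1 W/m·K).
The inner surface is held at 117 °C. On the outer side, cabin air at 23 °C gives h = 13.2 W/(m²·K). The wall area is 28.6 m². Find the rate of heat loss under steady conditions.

Thermal resistances in series:
R_brass = L/(kA) = 0.0012/(109×28.6) = 3.849×10^-7 K/W
R_calcium silicate = L/(kA) = 0.155/(0.0501×28.6) = 0.1082 K/W
R_float glass = L/(kA) = 0.18/(1×28.6) = 0.006294 K/W
R_outer film = 1/(h_o·A) = 1/(13.2×28.6) = 0.002649 K/W
R_total = 0.1171 K/W
Q = ΔT / R_total = 94 / 0.1171

Q ≈ 803 W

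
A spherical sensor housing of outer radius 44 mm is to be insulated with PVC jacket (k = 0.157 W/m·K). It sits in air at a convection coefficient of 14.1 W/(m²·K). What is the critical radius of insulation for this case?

For a sphere r_cr = 2k/h = 2×0.157/14.1
r_cr = 22.3 mm; since the bare radius (44 mm) is above r_cr, any added insulation will reduce heat loss.

r_cr ≈ 22.3 mm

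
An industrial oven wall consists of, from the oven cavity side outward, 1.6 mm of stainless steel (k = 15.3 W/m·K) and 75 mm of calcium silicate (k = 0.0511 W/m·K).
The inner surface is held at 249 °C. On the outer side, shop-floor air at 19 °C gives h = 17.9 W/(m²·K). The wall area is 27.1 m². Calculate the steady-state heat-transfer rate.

Treating each layer as a thermal resistance in series:
R_stainless steel = L/(kA) = 0.0016/(15.3×27.1) = 3.859×10^-6 K/W
R_calcium silicate = L/(kA) = 0.075/(0.0511×27.1) = 0.05416 K/W
R_outer film = 1/(h_o·A) = 1/(17.9×27.1) = 0.002061 K/W
R_total = 0.05622 K/W
Q = ΔT / R_total = 230 / 0.05622

Q ≈ 4090 W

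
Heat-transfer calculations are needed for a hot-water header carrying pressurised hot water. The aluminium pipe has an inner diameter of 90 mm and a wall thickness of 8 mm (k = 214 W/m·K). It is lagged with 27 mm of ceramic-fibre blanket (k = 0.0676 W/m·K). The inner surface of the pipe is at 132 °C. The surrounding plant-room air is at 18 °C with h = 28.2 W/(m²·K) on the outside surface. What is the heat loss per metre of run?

For a radial system each layer contributes R = ln(r_out/r_in)/(2πkL); films add R = 1/(hA).
R_aluminium pipe wall = ln(53/45)/(2π×214×1) = 1.217×10^-4 K/W
R_ceramic-fibre blanket = ln(80/53)/(2π×0.0676×1) = 0.9694 K/W
R_outer film = 1/(h_o·2πr_oL) = 1/(28.2×2π×0.08×1) = 0.07055 K/W
R_total = 1.04 K/W
Q = ΔT/R_total = 114/1.04

q′ ≈ 110 W/m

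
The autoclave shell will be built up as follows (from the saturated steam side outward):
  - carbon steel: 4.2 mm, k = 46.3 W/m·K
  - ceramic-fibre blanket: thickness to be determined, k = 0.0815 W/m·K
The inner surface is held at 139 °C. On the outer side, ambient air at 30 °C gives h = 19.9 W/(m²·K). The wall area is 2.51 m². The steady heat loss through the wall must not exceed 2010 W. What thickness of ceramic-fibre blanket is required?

Treating each layer as a thermal resistance in series:
R_carbon steel = L/(kA) = 0.0042/(46.3×2.51) = 3.614×10^-5 K/W
R_outer film = 1/(h_o·A) = 1/(19.9×2.51) = 0.02002 K/W
Sum of the known resistances R_other = 0.02006 K/W
Required total resistance R_tot = ΔT/Q_allow = 109/2010 = 0.05423 K/W
R_ceramic-fibre blanket = R_tot − R_other = 0.03417 K/W
L = R·k·A = 0.03417×0.0815×2.51

L ≈ 6.99 mm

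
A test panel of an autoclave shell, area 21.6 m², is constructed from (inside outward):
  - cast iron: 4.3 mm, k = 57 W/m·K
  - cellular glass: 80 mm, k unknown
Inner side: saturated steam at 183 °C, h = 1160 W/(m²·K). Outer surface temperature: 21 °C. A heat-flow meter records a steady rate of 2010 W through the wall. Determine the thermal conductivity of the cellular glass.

k ≈ 0.046 W/(m·K)

Series thermal resistances:
R_inner film = 1/(h_i·A) = 1/(1160×21.6) = 3.991×10^-5 K/W
R_cast iron = L/(kA) = 0.0043/(57×21.6) = 3.493×10^-6 K/W
Sum of known resistances R_other = 4.34×10^-5 K/W
Total R = ΔT/Q = 162/2010 = 0.0806 K/W
R_cellular glass = R_total − R_other = 0.08055 K/W
k = L/(R·A) = 0.08/(0.08055×21.6)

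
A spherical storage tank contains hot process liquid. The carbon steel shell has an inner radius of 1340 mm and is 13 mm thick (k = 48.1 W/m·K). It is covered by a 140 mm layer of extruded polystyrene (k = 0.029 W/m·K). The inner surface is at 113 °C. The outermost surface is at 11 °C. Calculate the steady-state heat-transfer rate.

Q ≈ 536 W

Radial (spherical) resistances in series:
R_carbon steel shell = (1/1.34 − 1/1.353)/(4π×48.1) = 1.186×10^-5 K/W
R_extruded polystyrene = (1/1.353 − 1/1.493)/(4π×0.029) = 0.1902 K/W
R_total = 0.1902 K/W
Q = ΔT/R_total = 102/0.1902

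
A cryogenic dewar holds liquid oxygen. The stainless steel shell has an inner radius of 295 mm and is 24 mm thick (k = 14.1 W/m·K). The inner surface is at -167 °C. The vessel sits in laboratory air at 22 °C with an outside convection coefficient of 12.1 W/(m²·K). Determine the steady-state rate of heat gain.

Q ≈ 2860 W

Radial (spherical) resistances in series:
R_stainless steel shell = (1/0.295 − 1/0.319)/(4π×14.1) = 0.001439 K/W
R_outer film = 1/(h·4πr_o²) = 1/(12.1×4π×0.319²) = 0.06463 K/W
R_total = 0.06607 K/W
Q = ΔT/R_total = 189/0.06607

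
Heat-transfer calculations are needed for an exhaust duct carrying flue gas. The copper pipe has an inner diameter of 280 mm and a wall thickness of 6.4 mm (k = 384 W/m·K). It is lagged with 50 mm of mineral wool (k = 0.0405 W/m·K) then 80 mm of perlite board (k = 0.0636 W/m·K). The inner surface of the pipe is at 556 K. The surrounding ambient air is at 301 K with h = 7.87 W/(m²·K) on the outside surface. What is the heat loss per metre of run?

Radial resistances (cylindrical: R_cond = ln(r_o/r_i)/(2πkL), R_conv = 1/(h·2πrL)):
R_copper pipe wall = ln(146.4/140)/(2π×384×1) = 1.853×10^-5 K/W
R_mineral wool = ln(196.4/146.4)/(2π×0.0405×1) = 1.155 K/W
R_perlite board = ln(276.4/196.4)/(2π×0.0636×1) = 0.8551 K/W
R_outer film = 1/(h_o·2πr_oL) = 1/(7.87×2π×0.2764×1) = 0.07317 K/W
R_total = 2.083 K/W
Q = ΔT/R_total = 255/2.083

q′ ≈ 122 W/m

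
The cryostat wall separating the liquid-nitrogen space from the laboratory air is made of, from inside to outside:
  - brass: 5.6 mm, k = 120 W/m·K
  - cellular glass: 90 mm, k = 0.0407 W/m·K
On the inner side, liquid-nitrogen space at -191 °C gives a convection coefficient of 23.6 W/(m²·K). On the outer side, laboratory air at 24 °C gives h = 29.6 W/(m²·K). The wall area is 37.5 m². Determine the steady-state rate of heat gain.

Q ≈ 3520 W

Using the resistance-network approach (series):
R_inner film = 1/(h_i·A) = 1/(23.6×37.5) = 0.00113 K/W
R_brass = L/(kA) = 0.0056/(120×37.5) = 1.244×10^-6 K/W
R_cellular glass = L/(kA) = 0.09/(0.0407×37.5) = 0.05897 K/W
R_outer film = 1/(h_o·A) = 1/(29.6×37.5) = 9.009×10^-4 K/W
R_total = 0.061 K/W
Q = ΔT / R_total = 215 / 0.061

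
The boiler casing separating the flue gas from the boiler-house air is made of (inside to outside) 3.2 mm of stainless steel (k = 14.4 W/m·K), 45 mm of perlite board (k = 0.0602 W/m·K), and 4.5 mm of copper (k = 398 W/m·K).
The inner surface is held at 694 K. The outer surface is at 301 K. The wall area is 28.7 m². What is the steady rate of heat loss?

Model the wall as resistances in series:
R_stainless steel = L/(kA) = 0.0032/(14.4×28.7) = 7.743×10^-6 K/W
R_perlite board = L/(kA) = 0.045/(0.0602×28.7) = 0.02605 K/W
R_copper = L/(kA) = 0.0045/(398×28.7) = 3.94×10^-7 K/W
R_total = 0.02605 K/W
Q = ΔT / R_total = 393 / 0.02605

Q ≈ 15100 W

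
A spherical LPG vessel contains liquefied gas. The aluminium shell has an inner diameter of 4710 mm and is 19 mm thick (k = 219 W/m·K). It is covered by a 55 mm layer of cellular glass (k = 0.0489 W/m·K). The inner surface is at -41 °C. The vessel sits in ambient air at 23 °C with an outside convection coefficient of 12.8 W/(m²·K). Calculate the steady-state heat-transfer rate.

Q ≈ 3860 W

For a spherical shell R = (1/r₁ − 1/r₂)/(4πk); film R = 1/(h·4πr²). In series:
R_aluminium shell = (1/2.355 − 1/2.374)/(4π×219) = 1.235×10^-6 K/W
R_cellular glass = (1/2.374 − 1/2.429)/(4π×0.0489) = 0.01552 K/W
R_outer film = 1/(h·4πr_o²) = 1/(12.8×4π×2.429²) = 0.001054 K/W
R_total = 0.01658 K/W
Q = ΔT/R_total = 64/0.01658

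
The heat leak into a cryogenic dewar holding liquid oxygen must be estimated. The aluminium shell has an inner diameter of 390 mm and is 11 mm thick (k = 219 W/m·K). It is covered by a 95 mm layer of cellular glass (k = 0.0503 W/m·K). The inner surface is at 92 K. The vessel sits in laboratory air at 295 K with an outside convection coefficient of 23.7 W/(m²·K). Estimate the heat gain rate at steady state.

Each spherical layer contributes R = (1/r_i − 1/r_o)/(4πk):
R_aluminium shell = (1/0.195 − 1/0.206)/(4π×219) = 9.95×10^-5 K/W
R_cellular glass = (1/0.206 − 1/0.301)/(4π×0.0503) = 2.424 K/W
R_outer film = 1/(h·4πr_o²) = 1/(23.7×4π×0.301²) = 0.03706 K/W
R_total = 2.461 K/W
Q = ΔT/R_total = 203/2.461

Q ≈ 82.5 W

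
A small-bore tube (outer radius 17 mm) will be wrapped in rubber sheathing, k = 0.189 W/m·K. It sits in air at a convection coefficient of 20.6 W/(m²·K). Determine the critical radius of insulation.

r_cr ≈ 9.17 mm

For a cylinder r_cr = k/h = 0.189/20.6
r_cr = 9.17 mm; since the bare radius (17 mm) is above r_cr, any added insulation will reduce heat loss.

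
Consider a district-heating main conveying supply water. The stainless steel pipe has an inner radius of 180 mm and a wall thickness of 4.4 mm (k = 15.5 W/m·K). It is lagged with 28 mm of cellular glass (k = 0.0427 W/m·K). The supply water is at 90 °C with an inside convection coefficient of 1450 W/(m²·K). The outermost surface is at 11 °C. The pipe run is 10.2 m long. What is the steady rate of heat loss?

Q ≈ 1530 W

Treating each annulus and film as a series resistance:
R_inner film = 1/(h_i·2πr₁L) = 1/(1450×2π×0.18×10.2) = 5.978×10^-5 K/W
R_stainless steel pipe wall = ln(184.4/180)/(2π×15.5×10.2) = 2.431×10^-5 K/W
R_cellular glass = ln(212.4/184.4)/(2π×0.0427×10.2) = 0.05166 K/W
R_total = 0.05174 K/W
Q = ΔT/R_total = 79/0.05174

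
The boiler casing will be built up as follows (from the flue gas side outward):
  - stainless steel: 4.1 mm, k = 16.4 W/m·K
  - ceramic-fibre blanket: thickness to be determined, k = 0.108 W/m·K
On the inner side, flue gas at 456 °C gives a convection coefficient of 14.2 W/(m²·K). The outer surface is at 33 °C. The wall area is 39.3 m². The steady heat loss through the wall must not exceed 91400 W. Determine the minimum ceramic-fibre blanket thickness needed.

Using the resistance-network approach (series):
R_inner film = 1/(h_i·A) = 1/(14.2×39.3) = 0.001792 K/W
R_stainless steel = L/(kA) = 0.0041/(16.4×39.3) = 6.361×10^-6 K/W
Sum of the known resistances R_other = 0.001798 K/W
Required total resistance R_tot = ΔT/Q_allow = 423/91400 = 0.004628 K/W
R_ceramic-fibre blanket = R_tot − R_other = 0.00283 K/W
L = R·k·A = 0.00283×0.108×39.3

L ≈ 12 mm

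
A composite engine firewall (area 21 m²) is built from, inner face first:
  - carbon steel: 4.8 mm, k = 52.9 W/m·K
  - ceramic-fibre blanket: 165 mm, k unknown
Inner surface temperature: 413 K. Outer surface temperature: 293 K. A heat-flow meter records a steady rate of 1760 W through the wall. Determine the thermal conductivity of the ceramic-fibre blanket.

k ≈ 0.115 W/(m·K)

Treating each layer as a thermal resistance in series:
R_carbon steel = L/(kA) = 0.0048/(52.9×21) = 4.321×10^-6 K/W
Sum of known resistances R_other = 4.321×10^-6 K/W
Total R = ΔT/Q = 120/1760 = 0.06818 K/W
R_ceramic-fibre blanket = R_total − R_other = 0.06818 K/W
k = L/(R·A) = 0.165/(0.06818×21)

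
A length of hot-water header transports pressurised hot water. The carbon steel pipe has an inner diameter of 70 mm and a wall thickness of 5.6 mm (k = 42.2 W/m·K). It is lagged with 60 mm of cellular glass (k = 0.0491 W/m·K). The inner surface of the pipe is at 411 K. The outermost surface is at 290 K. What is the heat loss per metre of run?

q′ ≈ 41.1 W/m

For a radial system each layer contributes R = ln(r_out/r_in)/(2πkL); films add R = 1/(hA).
R_carbon steel pipe wall = ln(40.6/35)/(2π×42.2×1) = 5.598×10^-4 K/W
R_cellular glass = ln(100.6/40.6)/(2π×0.0491×1) = 2.941 K/W
R_total = 2.942 K/W
Q = ΔT/R_total = 121/2.942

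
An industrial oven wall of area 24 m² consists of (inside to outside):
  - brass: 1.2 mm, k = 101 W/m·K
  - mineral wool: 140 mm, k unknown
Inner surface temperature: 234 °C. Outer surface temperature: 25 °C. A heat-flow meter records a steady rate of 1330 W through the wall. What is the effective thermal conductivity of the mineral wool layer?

k ≈ 0.0371 W/(m·K)

Series thermal resistances:
R_brass = L/(kA) = 0.0012/(101×24) = 4.95×10^-7 K/W
Sum of known resistances R_other = 4.95×10^-7 K/W
Total R = ΔT/Q = 209/1330 = 0.1571 K/W
R_mineral wool = R_total − R_other = 0.1571 K/W
k = L/(R·A) = 0.14/(0.1571×24)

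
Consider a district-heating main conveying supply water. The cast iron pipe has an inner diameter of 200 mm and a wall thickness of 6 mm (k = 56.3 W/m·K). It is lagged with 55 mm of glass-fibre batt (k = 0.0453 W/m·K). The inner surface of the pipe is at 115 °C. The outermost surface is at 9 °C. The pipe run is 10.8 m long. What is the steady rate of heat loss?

Radial resistances (cylindrical: R_cond = ln(r_o/r_i)/(2πkL), R_conv = 1/(h·2πrL)):
R_cast iron pipe wall = ln(106/100)/(2π×56.3×10.8) = 1.525×10^-5 K/W
R_glass-fibre batt = ln(161/106)/(2π×0.0453×10.8) = 0.136 K/W
R_total = 0.136 K/W
Q = ΔT/R_total = 106/0.136

Q ≈ 780 W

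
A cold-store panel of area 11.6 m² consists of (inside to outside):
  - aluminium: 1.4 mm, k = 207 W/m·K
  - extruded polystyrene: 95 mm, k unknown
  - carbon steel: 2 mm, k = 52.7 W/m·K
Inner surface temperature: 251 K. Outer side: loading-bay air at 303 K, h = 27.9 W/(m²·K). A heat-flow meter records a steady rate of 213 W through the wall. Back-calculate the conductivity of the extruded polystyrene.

k ≈ 0.034 W/(m·K)

Using the resistance-network approach (series):
R_aluminium = L/(kA) = 0.0014/(207×11.6) = 5.83×10^-7 K/W
R_carbon steel = L/(kA) = 0.002/(52.7×11.6) = 3.272×10^-6 K/W
R_outer film = 1/(h_o·A) = 1/(27.9×11.6) = 0.00309 K/W
Sum of known resistances R_other = 0.003094 K/W
Total R = ΔT/Q = 52/213 = 0.2441 K/W
R_extruded polystyrene = R_total − R_other = 0.241 K/W
k = L/(R·A) = 0.095/(0.241×11.6)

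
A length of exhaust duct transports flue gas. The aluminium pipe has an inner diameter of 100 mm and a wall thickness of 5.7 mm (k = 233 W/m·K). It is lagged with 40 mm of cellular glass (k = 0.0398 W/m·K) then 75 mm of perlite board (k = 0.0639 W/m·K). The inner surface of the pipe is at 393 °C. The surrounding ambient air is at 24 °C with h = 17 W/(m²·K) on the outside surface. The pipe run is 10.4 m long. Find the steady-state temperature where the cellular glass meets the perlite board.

For a radial system each layer contributes R = ln(r_out/r_in)/(2πkL); films add R = 1/(hA).
R_aluminium pipe wall = ln(55.7/50)/(2π×233×10.4) = 7.091×10^-6 K/W
R_cellular glass = ln(95.7/55.7)/(2π×0.0398×10.4) = 0.2081 K/W
R_perlite board = ln(170.7/95.7)/(2π×0.0639×10.4) = 0.1386 K/W
R_outer film = 1/(h_o·2πr_oL) = 1/(17×2π×0.1707×10.4) = 0.005274 K/W
R_total = 0.352 K/W
Q = ΔT/R_total = 369/0.352
Q = 1050 W
T_interface = T_inner − Q·ΣR(inner→interface) = 393 − 1050×0.2081

T ≈ 175 °C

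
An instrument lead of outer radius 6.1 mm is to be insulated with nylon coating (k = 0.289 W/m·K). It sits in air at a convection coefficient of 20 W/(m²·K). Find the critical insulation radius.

r_cr ≈ 14.4 mm

For a cylinder r_cr = k/h = 0.289/20
r_cr = 14.4 mm; since the bare radius (6.1 mm) is below r_cr, adding a thin layer of insulation will *increase* heat loss.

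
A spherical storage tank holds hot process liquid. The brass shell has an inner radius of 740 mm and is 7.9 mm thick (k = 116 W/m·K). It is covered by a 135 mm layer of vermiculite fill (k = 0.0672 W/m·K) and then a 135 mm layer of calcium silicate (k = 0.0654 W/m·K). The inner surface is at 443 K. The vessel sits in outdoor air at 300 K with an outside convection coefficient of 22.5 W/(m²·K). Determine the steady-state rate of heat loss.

Q ≈ 334 W

Radial (spherical) resistances in series:
R_brass shell = (1/0.74 − 1/0.7479)/(4π×116) = 9.792×10^-6 K/W
R_vermiculite fill = (1/0.7479 − 1/0.8829)/(4π×0.0672) = 0.2421 K/W
R_calcium silicate = (1/0.8829 − 1/1.0179)/(4π×0.0654) = 0.1828 K/W
R_outer film = 1/(h·4πr_o²) = 1/(22.5×4π×1.0179²) = 0.003413 K/W
R_total = 0.4283 K/W
Q = ΔT/R_total = 143/0.4283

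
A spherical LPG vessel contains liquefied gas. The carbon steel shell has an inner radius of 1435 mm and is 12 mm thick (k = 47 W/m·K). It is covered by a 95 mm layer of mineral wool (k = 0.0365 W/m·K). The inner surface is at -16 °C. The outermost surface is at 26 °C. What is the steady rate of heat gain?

Radial (spherical) resistances in series:
R_carbon steel shell = (1/1.435 − 1/1.447)/(4π×47) = 9.785×10^-6 K/W
R_mineral wool = (1/1.447 − 1/1.542)/(4π×0.0365) = 0.09283 K/W
R_total = 0.09284 K/W
Q = ΔT/R_total = 42/0.09284

Q ≈ 452 W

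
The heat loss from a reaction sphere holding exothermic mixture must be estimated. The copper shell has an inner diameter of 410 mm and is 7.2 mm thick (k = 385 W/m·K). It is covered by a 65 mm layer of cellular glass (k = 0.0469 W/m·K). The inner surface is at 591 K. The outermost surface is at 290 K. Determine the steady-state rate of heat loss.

Q ≈ 161 W

Radial (spherical) resistances in series:
R_copper shell = (1/0.205 − 1/0.2122)/(4π×385) = 3.421×10^-5 K/W
R_cellular glass = (1/0.2122 − 1/0.2772)/(4π×0.0469) = 1.875 K/W
R_total = 1.875 K/W
Q = ΔT/R_total = 301/1.875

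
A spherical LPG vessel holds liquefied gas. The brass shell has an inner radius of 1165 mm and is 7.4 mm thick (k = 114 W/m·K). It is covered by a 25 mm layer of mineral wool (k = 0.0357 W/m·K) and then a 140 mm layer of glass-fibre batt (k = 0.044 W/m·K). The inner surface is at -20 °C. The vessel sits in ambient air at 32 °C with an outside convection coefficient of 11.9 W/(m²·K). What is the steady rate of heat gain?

Q ≈ 258 W

Spherical conduction: R = (1/r_in − 1/r_out)/(4πk) per layer; series-sum.
R_brass shell = (1/1.165 − 1/1.1724)/(4π×114) = 3.782×10^-6 K/W
R_mineral wool = (1/1.1724 − 1/1.1974)/(4π×0.0357) = 0.0397 K/W
R_glass-fibre batt = (1/1.1974 − 1/1.3374)/(4π×0.044) = 0.1581 K/W
R_outer film = 1/(h·4πr_o²) = 1/(11.9×4π×1.3374²) = 0.003739 K/W
R_total = 0.2016 K/W
Q = ΔT/R_total = 52/0.2016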